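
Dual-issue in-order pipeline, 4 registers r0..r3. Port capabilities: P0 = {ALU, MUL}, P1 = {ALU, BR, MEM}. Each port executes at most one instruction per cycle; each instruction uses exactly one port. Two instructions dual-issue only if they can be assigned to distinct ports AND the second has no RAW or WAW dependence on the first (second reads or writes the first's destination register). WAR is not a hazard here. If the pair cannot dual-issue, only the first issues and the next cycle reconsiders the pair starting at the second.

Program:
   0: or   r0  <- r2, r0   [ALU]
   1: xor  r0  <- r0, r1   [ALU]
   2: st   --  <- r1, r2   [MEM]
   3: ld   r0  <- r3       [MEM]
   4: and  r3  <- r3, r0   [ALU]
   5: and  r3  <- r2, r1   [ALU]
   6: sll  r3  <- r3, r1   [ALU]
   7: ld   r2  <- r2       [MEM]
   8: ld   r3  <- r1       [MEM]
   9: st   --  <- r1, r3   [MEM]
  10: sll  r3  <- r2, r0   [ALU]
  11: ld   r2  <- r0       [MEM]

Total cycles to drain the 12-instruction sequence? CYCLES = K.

[0] i0  or.ALU  -- RAW+WAW r0
[1] i1+i2  xor.ALU st.MEM  -- pair
[2] i3  ld.MEM  -- RAW r0
[3] i4  and.ALU  -- WAW r3
[4] i5  and.ALU  -- RAW+WAW r3
[5] i6+i7  sll.ALU ld.MEM  -- pair
[6] i8  ld.MEM  -- no-port MEM/MEM
[7] i9+i10  st.MEM sll.ALU  -- pair
[8] i11  ld.MEM  -- tail

CYCLES = 9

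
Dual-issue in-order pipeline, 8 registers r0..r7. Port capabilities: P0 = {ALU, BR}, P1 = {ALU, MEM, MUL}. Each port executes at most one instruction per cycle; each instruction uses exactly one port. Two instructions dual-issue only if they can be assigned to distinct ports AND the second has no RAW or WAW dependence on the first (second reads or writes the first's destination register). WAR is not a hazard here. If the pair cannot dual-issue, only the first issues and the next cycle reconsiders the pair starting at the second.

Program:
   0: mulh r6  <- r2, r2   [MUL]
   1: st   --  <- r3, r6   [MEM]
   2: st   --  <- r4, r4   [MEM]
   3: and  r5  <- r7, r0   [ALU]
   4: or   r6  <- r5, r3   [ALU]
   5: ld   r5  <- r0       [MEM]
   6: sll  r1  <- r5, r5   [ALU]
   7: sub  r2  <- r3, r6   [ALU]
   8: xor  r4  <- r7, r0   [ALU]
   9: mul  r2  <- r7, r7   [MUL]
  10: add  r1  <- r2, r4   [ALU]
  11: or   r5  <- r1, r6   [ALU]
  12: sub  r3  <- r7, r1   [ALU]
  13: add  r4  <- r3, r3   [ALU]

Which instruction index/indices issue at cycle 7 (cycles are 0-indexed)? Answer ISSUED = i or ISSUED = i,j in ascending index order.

ISSUED = 11,12

#0 head=0: mulh.MUL i0 no-port MUL/MEM
#1 head=1: st.MEM i1 no-port MEM/MEM
#2 head=2: st.MEM and.ALU i2+i3 2-wide
#3 head=4: or.ALU ld.MEM i4+i5 2-wide
#4 head=6: sll.ALU sub.ALU i6+i7 2-wide
#5 head=8: xor.ALU mul.MUL i8+i9 2-wide
#6 head=10: add.ALU i10 RAW r1
#7 head=11: or.ALU sub.ALU i11+i12 2-wide
#8 head=13: add.ALU i13 tail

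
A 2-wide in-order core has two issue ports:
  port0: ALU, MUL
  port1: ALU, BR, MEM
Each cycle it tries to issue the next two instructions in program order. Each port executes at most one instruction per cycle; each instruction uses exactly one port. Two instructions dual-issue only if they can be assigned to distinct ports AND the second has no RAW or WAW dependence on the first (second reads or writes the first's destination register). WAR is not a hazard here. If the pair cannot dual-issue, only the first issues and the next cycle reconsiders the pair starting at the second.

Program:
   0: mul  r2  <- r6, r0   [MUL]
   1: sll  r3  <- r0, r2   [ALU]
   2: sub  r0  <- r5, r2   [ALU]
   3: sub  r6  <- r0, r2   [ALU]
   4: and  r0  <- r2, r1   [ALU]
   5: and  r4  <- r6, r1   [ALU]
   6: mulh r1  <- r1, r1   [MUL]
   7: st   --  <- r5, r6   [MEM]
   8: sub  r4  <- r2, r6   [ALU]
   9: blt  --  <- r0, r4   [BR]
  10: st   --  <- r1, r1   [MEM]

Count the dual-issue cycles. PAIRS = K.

#0 head=0: mul i0 RAW r2
#1 head=1: sll/sub i1+i2 dual
#2 head=3: sub/and i3+i4 dual
#3 head=5: and/mulh i5+i6 dual
#4 head=7: st/sub i7+i8 dual
#5 head=9: blt i9 no-port BR/MEM
#6 head=10: st i10 tail

PAIRS = 4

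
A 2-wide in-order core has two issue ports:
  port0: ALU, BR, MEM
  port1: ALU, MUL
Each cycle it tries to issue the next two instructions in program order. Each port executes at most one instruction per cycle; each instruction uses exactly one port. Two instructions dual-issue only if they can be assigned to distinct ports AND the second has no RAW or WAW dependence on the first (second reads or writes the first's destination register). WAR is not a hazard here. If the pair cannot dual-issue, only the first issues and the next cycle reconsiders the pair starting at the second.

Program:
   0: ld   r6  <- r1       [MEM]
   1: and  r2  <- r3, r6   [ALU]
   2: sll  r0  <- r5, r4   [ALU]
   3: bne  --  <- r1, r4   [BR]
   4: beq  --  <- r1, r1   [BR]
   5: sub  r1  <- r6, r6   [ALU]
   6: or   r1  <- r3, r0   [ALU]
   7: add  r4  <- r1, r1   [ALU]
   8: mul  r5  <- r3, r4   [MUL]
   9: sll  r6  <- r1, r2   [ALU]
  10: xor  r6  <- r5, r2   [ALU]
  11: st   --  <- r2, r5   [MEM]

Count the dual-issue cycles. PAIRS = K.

t=0 i0:ld.MEM ; RAW r6
t=1 i1,i2:and.ALU+sll.ALU ; 2-wide
t=2 i3:bne.BR ; no-port BR/BR
t=3 i4,i5:beq.BR+sub.ALU ; 2-wide
t=4 i6:or.ALU ; RAW r1
t=5 i7:add.ALU ; RAW r4
t=6 i8,i9:mul.MUL+sll.ALU ; 2-wide
t=7 i10,i11:xor.ALU+st.MEM ; 2-wide

PAIRS = 4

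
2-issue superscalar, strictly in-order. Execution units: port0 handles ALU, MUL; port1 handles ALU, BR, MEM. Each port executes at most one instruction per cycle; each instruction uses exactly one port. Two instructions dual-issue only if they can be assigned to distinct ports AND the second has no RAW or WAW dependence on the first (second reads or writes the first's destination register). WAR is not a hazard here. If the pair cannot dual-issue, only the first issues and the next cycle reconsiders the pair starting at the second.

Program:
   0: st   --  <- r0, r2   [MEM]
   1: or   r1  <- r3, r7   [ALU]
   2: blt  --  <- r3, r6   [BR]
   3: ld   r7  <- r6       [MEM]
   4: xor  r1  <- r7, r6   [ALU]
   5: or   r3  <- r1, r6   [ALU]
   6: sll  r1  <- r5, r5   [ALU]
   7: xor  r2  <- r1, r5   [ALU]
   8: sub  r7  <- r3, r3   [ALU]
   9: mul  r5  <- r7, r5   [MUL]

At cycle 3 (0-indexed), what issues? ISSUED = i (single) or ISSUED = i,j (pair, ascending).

ISSUED = 4

[0] i0+i1  st;or  -- dual
[1] i2  blt  -- no-port BR/MEM
[2] i3  ld  -- RAW r7
[3] i4  xor  -- RAW r1
[4] i5+i6  or;sll  -- dual
[5] i7+i8  xor;sub  -- dual
[6] i9  mul  -- tail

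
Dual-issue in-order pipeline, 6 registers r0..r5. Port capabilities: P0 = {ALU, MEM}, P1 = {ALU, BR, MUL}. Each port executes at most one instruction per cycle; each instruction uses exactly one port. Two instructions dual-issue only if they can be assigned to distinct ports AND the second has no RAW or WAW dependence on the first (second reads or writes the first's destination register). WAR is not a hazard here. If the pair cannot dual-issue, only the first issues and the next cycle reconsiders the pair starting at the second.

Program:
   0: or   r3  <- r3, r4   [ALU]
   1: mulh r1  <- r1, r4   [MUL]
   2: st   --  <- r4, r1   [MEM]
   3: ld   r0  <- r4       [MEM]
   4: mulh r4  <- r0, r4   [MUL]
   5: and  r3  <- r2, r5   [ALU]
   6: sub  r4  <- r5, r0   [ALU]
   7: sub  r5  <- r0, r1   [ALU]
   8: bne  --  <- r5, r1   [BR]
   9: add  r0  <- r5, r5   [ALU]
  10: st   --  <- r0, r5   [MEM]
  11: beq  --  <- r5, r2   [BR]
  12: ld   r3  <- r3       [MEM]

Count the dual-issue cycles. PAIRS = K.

PAIRS = 5

t=0 i0,i1:or.ALU mulh.MUL ; dual
t=1 i2:st.MEM ; no-port MEM/MEM
t=2 i3:ld.MEM ; RAW r0
t=3 i4,i5:mulh.MUL and.ALU ; dual
t=4 i6,i7:sub.ALU sub.ALU ; dual
t=5 i8,i9:bne.BR add.ALU ; dual
t=6 i10,i11:st.MEM beq.BR ; dual
t=7 i12:ld.MEM ; tail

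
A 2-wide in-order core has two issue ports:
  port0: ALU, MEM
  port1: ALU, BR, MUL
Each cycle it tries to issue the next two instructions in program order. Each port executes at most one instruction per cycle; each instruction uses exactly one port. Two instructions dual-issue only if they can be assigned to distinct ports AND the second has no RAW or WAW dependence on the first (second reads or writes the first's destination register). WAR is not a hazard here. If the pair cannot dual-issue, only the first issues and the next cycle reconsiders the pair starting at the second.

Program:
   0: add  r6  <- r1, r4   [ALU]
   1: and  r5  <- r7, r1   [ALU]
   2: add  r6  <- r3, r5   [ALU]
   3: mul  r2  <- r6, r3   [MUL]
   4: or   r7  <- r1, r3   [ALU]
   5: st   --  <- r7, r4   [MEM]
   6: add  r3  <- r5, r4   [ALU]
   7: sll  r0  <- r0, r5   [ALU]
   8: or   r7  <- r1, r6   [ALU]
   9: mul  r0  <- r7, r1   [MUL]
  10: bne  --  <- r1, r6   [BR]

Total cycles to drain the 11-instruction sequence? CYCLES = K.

[0] i0&i1  add/and  -- dual
[1] i2  add  -- RAW r6
[2] i3&i4  mul/or  -- dual
[3] i5&i6  st/add  -- dual
[4] i7&i8  sll/or  -- dual
[5] i9  mul  -- no-port MUL/BR
[6] i10  bne  -- tail

CYCLES = 7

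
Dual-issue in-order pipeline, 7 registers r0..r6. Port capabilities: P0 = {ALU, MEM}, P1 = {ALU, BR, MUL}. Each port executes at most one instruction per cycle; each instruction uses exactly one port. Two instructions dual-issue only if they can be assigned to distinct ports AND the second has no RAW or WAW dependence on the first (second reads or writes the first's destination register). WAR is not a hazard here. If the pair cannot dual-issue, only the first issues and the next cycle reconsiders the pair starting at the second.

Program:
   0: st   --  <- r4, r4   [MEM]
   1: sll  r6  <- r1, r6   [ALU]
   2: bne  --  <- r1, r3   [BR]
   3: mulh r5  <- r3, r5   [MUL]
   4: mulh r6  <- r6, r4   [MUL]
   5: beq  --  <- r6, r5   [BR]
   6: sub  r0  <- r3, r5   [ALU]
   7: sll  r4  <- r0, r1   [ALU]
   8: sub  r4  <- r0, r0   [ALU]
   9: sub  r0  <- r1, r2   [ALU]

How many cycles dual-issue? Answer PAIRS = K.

t=0 i0,i1:st.MEM/sll.ALU ; 2-wide
t=1 i2:bne.BR ; no-port BR/MUL
t=2 i3:mulh.MUL ; no-port MUL/MUL
t=3 i4:mulh.MUL ; no-port MUL/BR
t=4 i5,i6:beq.BR/sub.ALU ; 2-wide
t=5 i7:sll.ALU ; WAW r4
t=6 i8,i9:sub.ALU/sub.ALU ; 2-wide

PAIRS = 3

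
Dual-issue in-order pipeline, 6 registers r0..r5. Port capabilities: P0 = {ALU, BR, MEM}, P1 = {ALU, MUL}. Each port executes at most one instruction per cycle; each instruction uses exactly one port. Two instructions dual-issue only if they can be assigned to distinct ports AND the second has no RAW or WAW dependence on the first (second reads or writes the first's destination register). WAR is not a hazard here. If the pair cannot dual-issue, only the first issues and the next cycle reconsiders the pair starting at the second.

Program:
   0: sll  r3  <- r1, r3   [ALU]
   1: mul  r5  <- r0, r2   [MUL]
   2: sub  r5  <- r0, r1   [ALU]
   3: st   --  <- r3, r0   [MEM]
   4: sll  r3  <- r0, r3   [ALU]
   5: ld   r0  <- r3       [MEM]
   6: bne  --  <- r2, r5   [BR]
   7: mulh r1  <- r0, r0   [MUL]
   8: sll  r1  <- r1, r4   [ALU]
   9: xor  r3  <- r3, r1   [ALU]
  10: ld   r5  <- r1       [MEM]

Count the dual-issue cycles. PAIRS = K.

PAIRS = 4

c0: i0/i1 sll.ALU mul.MUL  dual
c1: i2/i3 sub.ALU st.MEM  dual
c2: i4 sll.ALU  RAW r3
c3: i5 ld.MEM  no-port MEM/BR
c4: i6/i7 bne.BR mulh.MUL  dual
c5: i8 sll.ALU  RAW r1
c6: i9/i10 xor.ALU ld.MEM  dual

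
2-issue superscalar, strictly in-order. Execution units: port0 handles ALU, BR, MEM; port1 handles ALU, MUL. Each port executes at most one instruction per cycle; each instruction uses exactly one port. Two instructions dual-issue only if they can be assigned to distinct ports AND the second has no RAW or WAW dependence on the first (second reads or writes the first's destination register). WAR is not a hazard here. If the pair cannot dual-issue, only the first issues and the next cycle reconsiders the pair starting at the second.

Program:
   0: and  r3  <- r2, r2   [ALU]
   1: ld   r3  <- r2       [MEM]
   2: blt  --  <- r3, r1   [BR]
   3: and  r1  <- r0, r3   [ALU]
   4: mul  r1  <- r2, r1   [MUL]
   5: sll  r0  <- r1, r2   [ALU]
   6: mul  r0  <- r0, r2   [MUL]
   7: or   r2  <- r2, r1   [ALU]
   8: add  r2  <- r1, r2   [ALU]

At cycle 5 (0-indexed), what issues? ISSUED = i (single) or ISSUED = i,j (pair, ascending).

ISSUED = 6,7

#0 head=0: and i0 WAW r3
#1 head=1: ld i1 no-port MEM/BR
#2 head=2: blt;and i2/i3 dual
#3 head=4: mul i4 RAW r1
#4 head=5: sll i5 RAW+WAW r0
#5 head=6: mul;or i6/i7 dual
#6 head=8: add i8 tail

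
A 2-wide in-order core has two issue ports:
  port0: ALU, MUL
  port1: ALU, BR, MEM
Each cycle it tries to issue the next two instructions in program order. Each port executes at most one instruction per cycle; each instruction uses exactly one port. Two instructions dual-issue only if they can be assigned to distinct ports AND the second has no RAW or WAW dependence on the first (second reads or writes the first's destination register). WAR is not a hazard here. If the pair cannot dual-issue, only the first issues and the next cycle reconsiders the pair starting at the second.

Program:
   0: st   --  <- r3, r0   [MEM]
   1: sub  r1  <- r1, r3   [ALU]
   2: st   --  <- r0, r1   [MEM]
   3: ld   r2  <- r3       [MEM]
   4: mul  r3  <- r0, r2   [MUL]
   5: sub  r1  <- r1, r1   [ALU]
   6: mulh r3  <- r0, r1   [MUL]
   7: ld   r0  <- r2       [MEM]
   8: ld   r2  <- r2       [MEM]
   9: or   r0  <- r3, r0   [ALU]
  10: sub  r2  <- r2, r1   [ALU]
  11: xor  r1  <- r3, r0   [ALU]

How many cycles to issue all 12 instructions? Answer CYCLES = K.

  cy0 -> i0,i1 (st.MEM sub.ALU) pair
  cy1 -> i2 (st.MEM) no-port MEM/MEM
  cy2 -> i3 (ld.MEM) RAW r2
  cy3 -> i4,i5 (mul.MUL sub.ALU) pair
  cy4 -> i6,i7 (mulh.MUL ld.MEM) pair
  cy5 -> i8,i9 (ld.MEM or.ALU) pair
  cy6 -> i10,i11 (sub.ALU xor.ALU) pair

CYCLES = 7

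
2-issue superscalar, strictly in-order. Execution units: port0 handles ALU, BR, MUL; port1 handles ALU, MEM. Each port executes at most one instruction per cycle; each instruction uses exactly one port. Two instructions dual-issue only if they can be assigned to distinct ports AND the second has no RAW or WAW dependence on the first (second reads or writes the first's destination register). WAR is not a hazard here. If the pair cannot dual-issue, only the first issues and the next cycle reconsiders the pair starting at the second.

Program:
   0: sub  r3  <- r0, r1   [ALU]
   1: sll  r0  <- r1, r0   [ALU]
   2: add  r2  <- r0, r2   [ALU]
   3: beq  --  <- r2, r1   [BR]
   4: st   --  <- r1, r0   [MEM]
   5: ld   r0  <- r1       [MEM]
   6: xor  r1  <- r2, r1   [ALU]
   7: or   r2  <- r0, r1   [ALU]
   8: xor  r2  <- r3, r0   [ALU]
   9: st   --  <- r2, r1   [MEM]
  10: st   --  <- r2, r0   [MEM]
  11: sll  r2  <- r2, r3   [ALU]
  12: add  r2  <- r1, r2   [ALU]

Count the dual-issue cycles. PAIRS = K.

t=0 i0+i1:sub sll ; 2-wide
t=1 i2:add ; RAW r2
t=2 i3+i4:beq st ; 2-wide
t=3 i5+i6:ld xor ; 2-wide
t=4 i7:or ; WAW r2
t=5 i8:xor ; RAW r2
t=6 i9:st ; no-port MEM/MEM
t=7 i10+i11:st sll ; 2-wide
t=8 i12:add ; tail

PAIRS = 4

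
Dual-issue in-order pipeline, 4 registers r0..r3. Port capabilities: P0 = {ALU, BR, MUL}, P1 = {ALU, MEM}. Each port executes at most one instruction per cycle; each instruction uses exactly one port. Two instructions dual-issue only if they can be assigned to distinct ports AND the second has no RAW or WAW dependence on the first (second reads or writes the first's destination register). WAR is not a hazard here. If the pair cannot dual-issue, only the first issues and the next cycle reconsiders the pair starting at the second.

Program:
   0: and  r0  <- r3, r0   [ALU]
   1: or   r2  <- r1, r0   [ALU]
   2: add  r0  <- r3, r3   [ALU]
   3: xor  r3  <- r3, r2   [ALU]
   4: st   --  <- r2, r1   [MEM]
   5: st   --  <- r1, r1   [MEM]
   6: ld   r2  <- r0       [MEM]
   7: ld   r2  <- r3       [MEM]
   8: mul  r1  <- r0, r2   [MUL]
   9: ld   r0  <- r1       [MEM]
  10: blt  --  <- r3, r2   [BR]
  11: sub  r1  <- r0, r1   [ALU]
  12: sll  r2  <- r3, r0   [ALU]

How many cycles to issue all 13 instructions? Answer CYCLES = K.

CYCLES = 9

t=0 i0:and ; RAW r0
t=1 i1/i2:or;add ; dual
t=2 i3/i4:xor;st ; dual
t=3 i5:st ; no-port MEM/MEM
t=4 i6:ld ; no-port MEM/MEM
t=5 i7:ld ; RAW r2
t=6 i8:mul ; RAW r1
t=7 i9/i10:ld;blt ; dual
t=8 i11/i12:sub;sll ; dual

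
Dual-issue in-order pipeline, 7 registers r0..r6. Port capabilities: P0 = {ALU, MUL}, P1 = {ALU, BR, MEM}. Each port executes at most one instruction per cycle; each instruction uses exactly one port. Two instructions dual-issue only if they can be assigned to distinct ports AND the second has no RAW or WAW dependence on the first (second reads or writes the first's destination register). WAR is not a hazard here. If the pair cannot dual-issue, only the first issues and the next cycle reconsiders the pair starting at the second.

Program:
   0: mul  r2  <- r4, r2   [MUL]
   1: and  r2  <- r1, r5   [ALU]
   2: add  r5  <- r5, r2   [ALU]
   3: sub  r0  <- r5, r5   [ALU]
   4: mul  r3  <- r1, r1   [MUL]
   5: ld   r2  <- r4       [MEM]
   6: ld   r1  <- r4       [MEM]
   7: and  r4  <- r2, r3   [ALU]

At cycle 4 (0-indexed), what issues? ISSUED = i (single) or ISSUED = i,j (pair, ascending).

ISSUED = 5

c0: i0 mul  WAW r2
c1: i1 and  RAW r2
c2: i2 add  RAW r5
c3: i3,i4 sub mul  dual
c4: i5 ld  no-port MEM/MEM
c5: i6,i7 ld and  dual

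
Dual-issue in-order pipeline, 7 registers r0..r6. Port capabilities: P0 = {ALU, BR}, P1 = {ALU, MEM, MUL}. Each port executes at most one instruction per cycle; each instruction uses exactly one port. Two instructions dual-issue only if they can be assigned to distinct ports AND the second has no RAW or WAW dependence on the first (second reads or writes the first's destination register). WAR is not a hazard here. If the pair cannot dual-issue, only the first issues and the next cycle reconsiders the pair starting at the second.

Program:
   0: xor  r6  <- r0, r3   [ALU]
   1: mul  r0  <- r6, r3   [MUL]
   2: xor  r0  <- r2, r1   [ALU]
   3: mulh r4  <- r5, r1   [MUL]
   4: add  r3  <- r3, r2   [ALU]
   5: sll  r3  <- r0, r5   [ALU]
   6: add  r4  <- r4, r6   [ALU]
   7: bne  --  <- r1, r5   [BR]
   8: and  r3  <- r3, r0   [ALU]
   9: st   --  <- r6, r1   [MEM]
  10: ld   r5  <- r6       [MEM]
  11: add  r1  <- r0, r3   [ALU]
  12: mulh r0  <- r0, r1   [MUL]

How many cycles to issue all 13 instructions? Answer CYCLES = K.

CYCLES = 9

#0 head=0: xor i0 RAW r6
#1 head=1: mul i1 WAW r0
#2 head=2: xor;mulh i2+i3 2-wide
#3 head=4: add i4 WAW r3
#4 head=5: sll;add i5+i6 2-wide
#5 head=7: bne;and i7+i8 2-wide
#6 head=9: st i9 no-port MEM/MEM
#7 head=10: ld;add i10+i11 2-wide
#8 head=12: mulh i12 tail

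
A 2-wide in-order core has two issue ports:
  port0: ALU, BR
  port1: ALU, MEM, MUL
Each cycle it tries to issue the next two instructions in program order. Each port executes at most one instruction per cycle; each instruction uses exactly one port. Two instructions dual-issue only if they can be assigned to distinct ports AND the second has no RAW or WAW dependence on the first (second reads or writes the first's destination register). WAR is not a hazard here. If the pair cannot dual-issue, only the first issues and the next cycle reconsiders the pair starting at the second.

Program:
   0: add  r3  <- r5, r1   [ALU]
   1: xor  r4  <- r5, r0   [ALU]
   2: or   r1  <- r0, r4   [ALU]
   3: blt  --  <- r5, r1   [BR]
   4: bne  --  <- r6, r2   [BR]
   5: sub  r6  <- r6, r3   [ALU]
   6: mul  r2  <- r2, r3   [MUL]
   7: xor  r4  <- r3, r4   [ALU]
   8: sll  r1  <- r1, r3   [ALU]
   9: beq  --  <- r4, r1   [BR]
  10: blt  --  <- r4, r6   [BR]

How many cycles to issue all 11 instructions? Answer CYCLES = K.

c0: i0/i1 add.ALU+xor.ALU  dual
c1: i2 or.ALU  RAW r1
c2: i3 blt.BR  no-port BR/BR
c3: i4/i5 bne.BR+sub.ALU  dual
c4: i6/i7 mul.MUL+xor.ALU  dual
c5: i8 sll.ALU  RAW r1
c6: i9 beq.BR  no-port BR/BR
c7: i10 blt.BR  tail

CYCLES = 8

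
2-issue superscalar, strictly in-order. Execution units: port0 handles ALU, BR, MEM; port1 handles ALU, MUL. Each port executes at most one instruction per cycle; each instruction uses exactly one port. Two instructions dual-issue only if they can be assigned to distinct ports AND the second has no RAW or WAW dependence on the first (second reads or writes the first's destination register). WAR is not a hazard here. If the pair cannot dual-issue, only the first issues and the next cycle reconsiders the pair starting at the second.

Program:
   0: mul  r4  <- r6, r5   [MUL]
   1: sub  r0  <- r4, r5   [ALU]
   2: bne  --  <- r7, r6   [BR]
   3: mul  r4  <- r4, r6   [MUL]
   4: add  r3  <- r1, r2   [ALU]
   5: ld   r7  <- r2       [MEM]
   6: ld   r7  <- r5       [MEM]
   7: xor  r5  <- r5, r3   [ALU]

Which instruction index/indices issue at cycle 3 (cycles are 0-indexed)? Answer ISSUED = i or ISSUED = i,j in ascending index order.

ISSUED = 5

t=0 i0:mul.MUL ; RAW r4
t=1 i1,i2:sub.ALU;bne.BR ; dual
t=2 i3,i4:mul.MUL;add.ALU ; dual
t=3 i5:ld.MEM ; no-port MEM/MEM
t=4 i6,i7:ld.MEM;xor.ALU ; dual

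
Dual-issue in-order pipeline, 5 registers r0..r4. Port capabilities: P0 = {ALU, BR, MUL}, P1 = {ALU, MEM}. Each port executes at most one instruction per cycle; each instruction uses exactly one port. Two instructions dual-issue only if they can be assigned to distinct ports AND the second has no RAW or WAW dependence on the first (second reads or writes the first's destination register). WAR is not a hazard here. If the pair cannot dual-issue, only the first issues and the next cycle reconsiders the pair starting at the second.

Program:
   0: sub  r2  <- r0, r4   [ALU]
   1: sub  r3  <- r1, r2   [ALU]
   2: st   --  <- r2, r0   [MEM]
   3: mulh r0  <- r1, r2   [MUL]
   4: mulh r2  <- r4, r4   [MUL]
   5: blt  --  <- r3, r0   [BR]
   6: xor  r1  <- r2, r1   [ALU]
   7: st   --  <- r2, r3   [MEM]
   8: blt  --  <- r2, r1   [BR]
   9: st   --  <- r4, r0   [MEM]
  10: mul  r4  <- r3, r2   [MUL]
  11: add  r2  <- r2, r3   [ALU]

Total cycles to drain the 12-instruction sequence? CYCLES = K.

CYCLES = 8

t=0 i0:sub.ALU ; RAW r2
t=1 i1+i2:sub.ALU+st.MEM ; pair
t=2 i3:mulh.MUL ; no-port MUL/MUL
t=3 i4:mulh.MUL ; no-port MUL/BR
t=4 i5+i6:blt.BR+xor.ALU ; pair
t=5 i7+i8:st.MEM+blt.BR ; pair
t=6 i9+i10:st.MEM+mul.MUL ; pair
t=7 i11:add.ALU ; tail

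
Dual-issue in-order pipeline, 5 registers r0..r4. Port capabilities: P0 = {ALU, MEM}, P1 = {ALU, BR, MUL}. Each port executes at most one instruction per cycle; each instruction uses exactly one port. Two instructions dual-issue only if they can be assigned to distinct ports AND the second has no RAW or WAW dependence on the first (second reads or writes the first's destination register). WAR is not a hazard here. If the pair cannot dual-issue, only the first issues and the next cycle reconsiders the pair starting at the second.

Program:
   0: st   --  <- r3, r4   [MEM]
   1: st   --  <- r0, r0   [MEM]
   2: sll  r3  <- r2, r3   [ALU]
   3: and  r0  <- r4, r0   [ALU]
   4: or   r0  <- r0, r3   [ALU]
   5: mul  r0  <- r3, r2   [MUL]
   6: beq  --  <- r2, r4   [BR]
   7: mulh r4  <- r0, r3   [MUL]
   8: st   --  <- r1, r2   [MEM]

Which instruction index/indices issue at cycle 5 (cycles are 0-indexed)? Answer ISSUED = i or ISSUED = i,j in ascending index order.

c0: i0 st.MEM  no-port MEM/MEM
c1: i1/i2 st.MEM/sll.ALU  pair
c2: i3 and.ALU  RAW+WAW r0
c3: i4 or.ALU  WAW r0
c4: i5 mul.MUL  no-port MUL/BR
c5: i6 beq.BR  no-port BR/MUL
c6: i7/i8 mulh.MUL/st.MEM  pair

ISSUED = 6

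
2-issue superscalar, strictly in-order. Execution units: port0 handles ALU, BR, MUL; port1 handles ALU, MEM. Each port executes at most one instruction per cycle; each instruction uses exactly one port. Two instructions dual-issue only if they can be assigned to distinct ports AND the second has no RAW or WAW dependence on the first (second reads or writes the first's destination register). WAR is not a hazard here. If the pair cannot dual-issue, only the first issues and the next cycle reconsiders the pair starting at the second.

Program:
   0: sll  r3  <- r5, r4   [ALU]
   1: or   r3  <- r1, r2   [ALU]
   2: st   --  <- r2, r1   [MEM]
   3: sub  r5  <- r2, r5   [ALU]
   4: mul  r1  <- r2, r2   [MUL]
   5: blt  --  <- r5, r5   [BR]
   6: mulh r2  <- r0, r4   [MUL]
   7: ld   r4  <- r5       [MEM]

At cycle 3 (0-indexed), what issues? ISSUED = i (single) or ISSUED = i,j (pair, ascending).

t=0 i0:sll.ALU ; WAW r3
t=1 i1+i2:or.ALU;st.MEM ; dual
t=2 i3+i4:sub.ALU;mul.MUL ; dual
t=3 i5:blt.BR ; no-port BR/MUL
t=4 i6+i7:mulh.MUL;ld.MEM ; dual

ISSUED = 5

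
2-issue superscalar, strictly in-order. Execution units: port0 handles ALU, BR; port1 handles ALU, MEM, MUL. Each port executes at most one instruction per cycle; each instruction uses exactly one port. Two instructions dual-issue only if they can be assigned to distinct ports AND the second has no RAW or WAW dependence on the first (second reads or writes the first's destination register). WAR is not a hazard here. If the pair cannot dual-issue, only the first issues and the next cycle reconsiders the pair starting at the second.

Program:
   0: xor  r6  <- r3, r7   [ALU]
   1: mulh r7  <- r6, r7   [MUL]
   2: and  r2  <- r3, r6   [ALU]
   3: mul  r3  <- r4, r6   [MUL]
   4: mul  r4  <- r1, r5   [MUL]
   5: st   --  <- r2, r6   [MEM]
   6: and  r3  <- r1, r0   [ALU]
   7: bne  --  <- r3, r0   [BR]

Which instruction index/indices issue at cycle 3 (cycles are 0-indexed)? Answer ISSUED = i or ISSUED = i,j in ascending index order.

[0] i0  xor  -- RAW r6
[1] i1,i2  mulh+and  -- dual
[2] i3  mul  -- no-port MUL/MUL
[3] i4  mul  -- no-port MUL/MEM
[4] i5,i6  st+and  -- dual
[5] i7  bne  -- tail

ISSUED = 4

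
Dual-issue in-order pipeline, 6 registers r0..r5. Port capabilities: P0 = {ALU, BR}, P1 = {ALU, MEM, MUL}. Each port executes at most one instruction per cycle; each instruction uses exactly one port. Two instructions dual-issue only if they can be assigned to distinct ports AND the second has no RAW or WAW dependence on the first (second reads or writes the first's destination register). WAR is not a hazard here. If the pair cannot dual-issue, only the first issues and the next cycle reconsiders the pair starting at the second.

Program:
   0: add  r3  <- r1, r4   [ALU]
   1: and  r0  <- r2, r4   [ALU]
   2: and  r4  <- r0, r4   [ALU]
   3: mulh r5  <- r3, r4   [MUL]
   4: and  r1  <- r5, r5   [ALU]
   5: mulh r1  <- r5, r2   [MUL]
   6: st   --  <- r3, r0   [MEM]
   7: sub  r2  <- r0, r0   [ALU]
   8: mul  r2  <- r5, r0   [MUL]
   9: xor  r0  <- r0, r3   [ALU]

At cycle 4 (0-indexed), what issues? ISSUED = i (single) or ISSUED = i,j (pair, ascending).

ISSUED = 5

  cy0 -> i0&i1 (add and) dual
  cy1 -> i2 (and) RAW r4
  cy2 -> i3 (mulh) RAW r5
  cy3 -> i4 (and) WAW r1
  cy4 -> i5 (mulh) no-port MUL/MEM
  cy5 -> i6&i7 (st sub) dual
  cy6 -> i8&i9 (mul xor) dual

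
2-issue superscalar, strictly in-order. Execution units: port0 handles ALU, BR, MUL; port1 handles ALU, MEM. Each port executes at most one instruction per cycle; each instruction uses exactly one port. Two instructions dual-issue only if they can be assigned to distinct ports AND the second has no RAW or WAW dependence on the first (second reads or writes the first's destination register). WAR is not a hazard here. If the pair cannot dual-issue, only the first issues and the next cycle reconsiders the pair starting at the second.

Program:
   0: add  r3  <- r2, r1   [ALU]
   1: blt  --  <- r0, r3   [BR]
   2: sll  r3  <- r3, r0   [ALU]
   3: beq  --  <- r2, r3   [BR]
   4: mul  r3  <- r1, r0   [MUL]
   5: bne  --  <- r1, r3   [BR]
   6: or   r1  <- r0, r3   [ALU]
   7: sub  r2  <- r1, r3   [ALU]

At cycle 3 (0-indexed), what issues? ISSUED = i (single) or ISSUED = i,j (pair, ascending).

  cy0 -> i0 (add) RAW r3
  cy1 -> i1&i2 (blt;sll) dual
  cy2 -> i3 (beq) no-port BR/MUL
  cy3 -> i4 (mul) no-port MUL/BR
  cy4 -> i5&i6 (bne;or) dual
  cy5 -> i7 (sub) tail

ISSUED = 4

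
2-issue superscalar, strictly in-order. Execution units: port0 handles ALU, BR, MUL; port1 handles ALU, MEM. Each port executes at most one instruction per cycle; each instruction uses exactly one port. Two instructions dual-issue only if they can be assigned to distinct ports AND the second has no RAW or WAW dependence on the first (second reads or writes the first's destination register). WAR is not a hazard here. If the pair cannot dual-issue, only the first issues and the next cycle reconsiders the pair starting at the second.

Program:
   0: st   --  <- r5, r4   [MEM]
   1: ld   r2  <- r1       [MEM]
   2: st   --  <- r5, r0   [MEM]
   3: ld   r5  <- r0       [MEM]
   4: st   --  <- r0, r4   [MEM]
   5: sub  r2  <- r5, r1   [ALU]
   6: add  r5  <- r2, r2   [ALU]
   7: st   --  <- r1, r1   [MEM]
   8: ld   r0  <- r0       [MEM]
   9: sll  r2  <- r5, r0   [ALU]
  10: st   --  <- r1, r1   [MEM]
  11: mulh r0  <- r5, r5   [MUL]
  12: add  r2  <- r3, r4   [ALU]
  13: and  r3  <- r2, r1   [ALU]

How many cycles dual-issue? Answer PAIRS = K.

PAIRS = 4

t=0 i0:st ; no-port MEM/MEM
t=1 i1:ld ; no-port MEM/MEM
t=2 i2:st ; no-port MEM/MEM
t=3 i3:ld ; no-port MEM/MEM
t=4 i4&i5:st sub ; pair
t=5 i6&i7:add st ; pair
t=6 i8:ld ; RAW r0
t=7 i9&i10:sll st ; pair
t=8 i11&i12:mulh add ; pair
t=9 i13:and ; tail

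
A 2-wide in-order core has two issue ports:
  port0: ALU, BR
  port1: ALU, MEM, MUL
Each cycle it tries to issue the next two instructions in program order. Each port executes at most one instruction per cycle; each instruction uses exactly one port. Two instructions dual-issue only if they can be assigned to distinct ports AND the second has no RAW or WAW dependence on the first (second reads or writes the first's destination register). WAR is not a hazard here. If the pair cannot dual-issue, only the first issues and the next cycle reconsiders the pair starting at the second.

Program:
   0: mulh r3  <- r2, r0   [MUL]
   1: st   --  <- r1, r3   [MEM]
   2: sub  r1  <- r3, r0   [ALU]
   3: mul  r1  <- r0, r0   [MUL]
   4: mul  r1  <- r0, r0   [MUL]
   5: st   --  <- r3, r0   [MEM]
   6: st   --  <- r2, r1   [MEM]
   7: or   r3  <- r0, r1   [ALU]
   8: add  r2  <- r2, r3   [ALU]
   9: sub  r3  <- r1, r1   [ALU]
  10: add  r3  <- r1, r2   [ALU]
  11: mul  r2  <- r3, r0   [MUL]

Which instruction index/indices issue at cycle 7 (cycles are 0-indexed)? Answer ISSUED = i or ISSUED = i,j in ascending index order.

ISSUED = 10

t=0 i0:mulh ; no-port MUL/MEM
t=1 i1/i2:st;sub ; dual
t=2 i3:mul ; no-port MUL/MUL
t=3 i4:mul ; no-port MUL/MEM
t=4 i5:st ; no-port MEM/MEM
t=5 i6/i7:st;or ; dual
t=6 i8/i9:add;sub ; dual
t=7 i10:add ; RAW r3
t=8 i11:mul ; tail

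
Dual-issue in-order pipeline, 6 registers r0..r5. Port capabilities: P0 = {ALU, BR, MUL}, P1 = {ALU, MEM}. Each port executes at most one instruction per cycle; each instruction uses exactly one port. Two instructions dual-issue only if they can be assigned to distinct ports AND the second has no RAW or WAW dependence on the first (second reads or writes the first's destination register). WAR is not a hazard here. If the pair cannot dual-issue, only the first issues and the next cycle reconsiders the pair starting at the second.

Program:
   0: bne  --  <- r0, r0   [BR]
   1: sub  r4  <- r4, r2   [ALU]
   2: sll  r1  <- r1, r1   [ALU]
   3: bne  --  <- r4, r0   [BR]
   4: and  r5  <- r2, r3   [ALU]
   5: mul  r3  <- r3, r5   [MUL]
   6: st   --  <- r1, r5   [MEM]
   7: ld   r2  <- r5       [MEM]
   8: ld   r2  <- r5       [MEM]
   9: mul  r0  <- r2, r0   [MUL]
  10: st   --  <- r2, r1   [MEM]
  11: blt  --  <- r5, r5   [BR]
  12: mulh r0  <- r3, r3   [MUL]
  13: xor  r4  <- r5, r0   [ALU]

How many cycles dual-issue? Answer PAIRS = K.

[0] i0+i1  bne.BR;sub.ALU  -- dual
[1] i2+i3  sll.ALU;bne.BR  -- dual
[2] i4  and.ALU  -- RAW r5
[3] i5+i6  mul.MUL;st.MEM  -- dual
[4] i7  ld.MEM  -- no-port MEM/MEM
[5] i8  ld.MEM  -- RAW r2
[6] i9+i10  mul.MUL;st.MEM  -- dual
[7] i11  blt.BR  -- no-port BR/MUL
[8] i12  mulh.MUL  -- RAW r0
[9] i13  xor.ALU  -- tail

PAIRS = 4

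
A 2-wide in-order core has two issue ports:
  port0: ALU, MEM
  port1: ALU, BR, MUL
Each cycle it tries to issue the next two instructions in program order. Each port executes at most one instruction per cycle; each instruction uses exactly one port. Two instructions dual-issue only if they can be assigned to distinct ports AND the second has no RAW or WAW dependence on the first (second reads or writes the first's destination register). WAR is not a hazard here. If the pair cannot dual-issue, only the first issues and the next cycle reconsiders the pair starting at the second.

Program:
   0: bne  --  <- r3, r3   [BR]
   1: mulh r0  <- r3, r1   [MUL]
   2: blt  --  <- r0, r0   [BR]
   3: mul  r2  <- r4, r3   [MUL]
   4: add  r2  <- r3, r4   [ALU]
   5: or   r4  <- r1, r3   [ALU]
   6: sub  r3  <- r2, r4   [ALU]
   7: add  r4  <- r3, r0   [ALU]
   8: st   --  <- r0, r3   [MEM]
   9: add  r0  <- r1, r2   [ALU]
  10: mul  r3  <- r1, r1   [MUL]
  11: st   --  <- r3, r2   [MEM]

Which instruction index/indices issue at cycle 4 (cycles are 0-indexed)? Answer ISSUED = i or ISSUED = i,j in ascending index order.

  cy0 -> i0 (bne) no-port BR/MUL
  cy1 -> i1 (mulh) no-port MUL/BR
  cy2 -> i2 (blt) no-port BR/MUL
  cy3 -> i3 (mul) WAW r2
  cy4 -> i4,i5 (add/or) 2-wide
  cy5 -> i6 (sub) RAW r3
  cy6 -> i7,i8 (add/st) 2-wide
  cy7 -> i9,i10 (add/mul) 2-wide
  cy8 -> i11 (st) tail

ISSUED = 4,5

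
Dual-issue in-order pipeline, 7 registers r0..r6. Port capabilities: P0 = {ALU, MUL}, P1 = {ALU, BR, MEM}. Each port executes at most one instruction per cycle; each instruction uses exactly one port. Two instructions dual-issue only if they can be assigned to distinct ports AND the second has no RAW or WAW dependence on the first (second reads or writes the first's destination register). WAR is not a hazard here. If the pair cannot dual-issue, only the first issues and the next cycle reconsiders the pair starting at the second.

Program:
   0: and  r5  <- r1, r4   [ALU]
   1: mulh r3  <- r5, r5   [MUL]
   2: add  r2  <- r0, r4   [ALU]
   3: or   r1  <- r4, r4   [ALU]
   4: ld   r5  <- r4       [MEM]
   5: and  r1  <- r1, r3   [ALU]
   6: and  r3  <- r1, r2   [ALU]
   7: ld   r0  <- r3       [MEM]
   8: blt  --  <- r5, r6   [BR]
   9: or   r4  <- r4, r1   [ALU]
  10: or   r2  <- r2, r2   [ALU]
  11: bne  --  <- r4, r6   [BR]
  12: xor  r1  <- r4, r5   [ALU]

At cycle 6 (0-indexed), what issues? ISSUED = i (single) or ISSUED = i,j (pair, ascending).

0. and.ALU @i0  | RAW r5
1. mulh.MUL/add.ALU @i1/i2  | dual
2. or.ALU/ld.MEM @i3/i4  | dual
3. and.ALU @i5  | RAW r1
4. and.ALU @i6  | RAW r3
5. ld.MEM @i7  | no-port MEM/BR
6. blt.BR/or.ALU @i8/i9  | dual
7. or.ALU/bne.BR @i10/i11  | dual
8. xor.ALU @i12  | tail

ISSUED = 8,9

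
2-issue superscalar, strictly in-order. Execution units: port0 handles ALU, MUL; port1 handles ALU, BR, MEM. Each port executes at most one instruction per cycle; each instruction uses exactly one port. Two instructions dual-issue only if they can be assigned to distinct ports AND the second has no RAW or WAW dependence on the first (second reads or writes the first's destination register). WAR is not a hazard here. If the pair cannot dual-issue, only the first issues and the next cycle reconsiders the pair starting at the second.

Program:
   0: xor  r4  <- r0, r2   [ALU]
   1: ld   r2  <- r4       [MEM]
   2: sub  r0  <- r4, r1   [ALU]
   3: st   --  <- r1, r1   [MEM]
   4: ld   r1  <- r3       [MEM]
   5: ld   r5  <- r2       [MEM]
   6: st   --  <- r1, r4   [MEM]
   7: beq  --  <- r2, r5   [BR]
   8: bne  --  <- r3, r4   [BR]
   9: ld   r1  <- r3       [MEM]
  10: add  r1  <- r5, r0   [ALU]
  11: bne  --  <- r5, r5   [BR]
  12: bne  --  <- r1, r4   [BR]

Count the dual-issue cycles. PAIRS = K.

PAIRS = 2

#0 head=0: xor i0 RAW r4
#1 head=1: ld+sub i1/i2 2-wide
#2 head=3: st i3 no-port MEM/MEM
#3 head=4: ld i4 no-port MEM/MEM
#4 head=5: ld i5 no-port MEM/MEM
#5 head=6: st i6 no-port MEM/BR
#6 head=7: beq i7 no-port BR/BR
#7 head=8: bne i8 no-port BR/MEM
#8 head=9: ld i9 WAW r1
#9 head=10: add+bne i10/i11 2-wide
#10 head=12: bne i12 tail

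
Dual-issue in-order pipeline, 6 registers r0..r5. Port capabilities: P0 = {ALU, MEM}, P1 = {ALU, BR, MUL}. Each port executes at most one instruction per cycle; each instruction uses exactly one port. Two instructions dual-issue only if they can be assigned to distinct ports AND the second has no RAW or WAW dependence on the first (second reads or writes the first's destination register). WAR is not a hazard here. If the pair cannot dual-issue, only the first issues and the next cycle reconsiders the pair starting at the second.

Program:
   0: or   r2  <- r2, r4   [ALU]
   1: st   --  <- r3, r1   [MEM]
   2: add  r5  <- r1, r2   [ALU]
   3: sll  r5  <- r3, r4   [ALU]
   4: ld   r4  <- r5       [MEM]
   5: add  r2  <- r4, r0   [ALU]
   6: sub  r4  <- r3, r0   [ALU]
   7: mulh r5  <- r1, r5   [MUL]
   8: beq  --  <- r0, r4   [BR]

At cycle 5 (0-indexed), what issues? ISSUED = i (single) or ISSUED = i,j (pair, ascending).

ISSUED = 7

c0: i0,i1 or.ALU/st.MEM  2-wide
c1: i2 add.ALU  WAW r5
c2: i3 sll.ALU  RAW r5
c3: i4 ld.MEM  RAW r4
c4: i5,i6 add.ALU/sub.ALU  2-wide
c5: i7 mulh.MUL  no-port MUL/BR
c6: i8 beq.BR  tail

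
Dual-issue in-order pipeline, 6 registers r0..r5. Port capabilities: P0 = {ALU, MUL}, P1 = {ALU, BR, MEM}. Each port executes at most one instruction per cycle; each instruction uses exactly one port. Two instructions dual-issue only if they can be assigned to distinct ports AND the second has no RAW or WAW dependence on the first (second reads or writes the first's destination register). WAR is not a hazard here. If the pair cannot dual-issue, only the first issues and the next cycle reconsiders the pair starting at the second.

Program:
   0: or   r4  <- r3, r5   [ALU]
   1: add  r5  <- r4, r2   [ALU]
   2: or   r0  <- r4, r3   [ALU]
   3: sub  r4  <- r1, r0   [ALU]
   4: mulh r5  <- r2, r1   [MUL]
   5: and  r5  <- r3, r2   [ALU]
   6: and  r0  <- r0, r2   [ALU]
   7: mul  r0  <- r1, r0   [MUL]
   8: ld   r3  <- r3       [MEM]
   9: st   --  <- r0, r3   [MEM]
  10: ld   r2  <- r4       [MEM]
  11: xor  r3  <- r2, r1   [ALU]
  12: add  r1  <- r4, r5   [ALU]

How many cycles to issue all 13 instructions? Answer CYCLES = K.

#0 head=0: or i0 RAW r4
#1 head=1: add+or i1/i2 2-wide
#2 head=3: sub+mulh i3/i4 2-wide
#3 head=5: and+and i5/i6 2-wide
#4 head=7: mul+ld i7/i8 2-wide
#5 head=9: st i9 no-port MEM/MEM
#6 head=10: ld i10 RAW r2
#7 head=11: xor+add i11/i12 2-wide

CYCLES = 8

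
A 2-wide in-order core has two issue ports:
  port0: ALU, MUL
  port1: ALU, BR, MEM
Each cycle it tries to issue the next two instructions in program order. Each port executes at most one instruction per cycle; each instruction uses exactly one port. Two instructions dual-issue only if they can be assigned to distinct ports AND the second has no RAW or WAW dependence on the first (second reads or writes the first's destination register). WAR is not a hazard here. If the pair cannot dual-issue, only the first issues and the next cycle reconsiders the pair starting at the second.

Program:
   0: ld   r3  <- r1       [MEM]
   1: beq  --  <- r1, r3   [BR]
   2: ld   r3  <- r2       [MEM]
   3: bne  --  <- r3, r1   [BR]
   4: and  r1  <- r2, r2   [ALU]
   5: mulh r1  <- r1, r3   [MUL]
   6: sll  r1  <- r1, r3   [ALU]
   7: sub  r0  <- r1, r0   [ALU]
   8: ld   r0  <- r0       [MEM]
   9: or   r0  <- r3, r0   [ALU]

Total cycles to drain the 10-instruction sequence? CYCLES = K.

  cy0 -> i0 (ld.MEM) no-port MEM/BR
  cy1 -> i1 (beq.BR) no-port BR/MEM
  cy2 -> i2 (ld.MEM) no-port MEM/BR
  cy3 -> i3,i4 (bne.BR/and.ALU) pair
  cy4 -> i5 (mulh.MUL) RAW+WAW r1
  cy5 -> i6 (sll.ALU) RAW r1
  cy6 -> i7 (sub.ALU) RAW+WAW r0
  cy7 -> i8 (ld.MEM) RAW+WAW r0
  cy8 -> i9 (or.ALU) tail

CYCLES = 9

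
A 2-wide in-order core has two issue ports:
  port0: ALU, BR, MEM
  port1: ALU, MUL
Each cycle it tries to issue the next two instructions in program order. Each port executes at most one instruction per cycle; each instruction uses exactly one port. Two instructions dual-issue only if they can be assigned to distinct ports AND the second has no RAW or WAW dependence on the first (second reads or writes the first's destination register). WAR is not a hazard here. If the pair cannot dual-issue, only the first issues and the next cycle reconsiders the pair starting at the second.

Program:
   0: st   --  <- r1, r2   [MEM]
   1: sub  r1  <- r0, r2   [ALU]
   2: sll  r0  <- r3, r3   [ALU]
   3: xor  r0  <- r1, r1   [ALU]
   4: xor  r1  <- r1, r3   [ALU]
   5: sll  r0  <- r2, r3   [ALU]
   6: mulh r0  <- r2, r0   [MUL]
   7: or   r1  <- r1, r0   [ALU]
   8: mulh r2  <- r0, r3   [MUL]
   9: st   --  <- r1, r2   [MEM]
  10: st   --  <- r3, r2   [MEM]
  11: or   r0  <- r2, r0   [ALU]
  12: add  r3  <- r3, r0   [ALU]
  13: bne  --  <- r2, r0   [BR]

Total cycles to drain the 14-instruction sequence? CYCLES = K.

CYCLES = 9

0. st sub @i0&i1  | 2-wide
1. sll @i2  | WAW r0
2. xor xor @i3&i4  | 2-wide
3. sll @i5  | RAW+WAW r0
4. mulh @i6  | RAW r0
5. or mulh @i7&i8  | 2-wide
6. st @i9  | no-port MEM/MEM
7. st or @i10&i11  | 2-wide
8. add bne @i12&i13  | 2-wide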